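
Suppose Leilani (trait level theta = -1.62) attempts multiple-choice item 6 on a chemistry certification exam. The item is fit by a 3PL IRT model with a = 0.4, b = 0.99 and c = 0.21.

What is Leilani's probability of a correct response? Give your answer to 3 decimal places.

P(theta) = c + (1 − c) · 1 / (1 + exp(−a(theta − b)))
Exponent: 0.4 × (-1.62 − 0.99) = -1.0440
1/(1 + e^{1.0440}) = 0.2604
P = 0.21 + 0.79 × 0.2604 = 0.4157

0.416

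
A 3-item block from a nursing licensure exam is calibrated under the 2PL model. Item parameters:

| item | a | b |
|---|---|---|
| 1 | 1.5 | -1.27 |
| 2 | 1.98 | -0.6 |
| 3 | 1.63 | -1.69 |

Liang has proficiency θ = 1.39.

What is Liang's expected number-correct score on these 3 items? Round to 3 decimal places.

2.956

P(θ) = 1 / (1 + exp(−a(θ − b)))
P_1 = 1/(1+e^{-3.9900}) = 0.9818
P_2 = 1/(1+e^{-3.9402}) = 0.9809
P_3 = 1/(1+e^{-5.0204}) = 0.9934
E[score] = 0.9818 + 0.9809 + 0.9934 = 2.9562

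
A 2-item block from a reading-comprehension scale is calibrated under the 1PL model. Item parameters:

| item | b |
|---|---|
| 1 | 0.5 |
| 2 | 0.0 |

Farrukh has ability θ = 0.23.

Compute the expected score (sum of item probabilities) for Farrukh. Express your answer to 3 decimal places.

P(θ) = 1 / (1 + exp(−(θ − b)))
P_1 = 1/(1+e^{0.2700}) = 0.4329
P_2 = 1/(1+e^{-0.2300}) = 0.5572
E[score] = 0.4329 + 0.5572 = 0.9902

0.990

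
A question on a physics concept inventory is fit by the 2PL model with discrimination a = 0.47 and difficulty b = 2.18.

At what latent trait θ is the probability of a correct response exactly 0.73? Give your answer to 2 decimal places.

4.30

P(θ) = 1 / (1 + exp(−a(θ − b)))
logit = ln(0.7300/0.2700) = 0.9946
θ = b + logit/(a) = 2.18 + 0.9946/0.4700 = 4.2962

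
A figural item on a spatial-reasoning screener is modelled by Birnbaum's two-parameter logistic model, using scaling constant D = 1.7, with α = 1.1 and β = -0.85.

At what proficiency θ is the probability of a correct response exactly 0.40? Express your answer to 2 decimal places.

-1.07

P(θ) = 1 / (1 + exp(−D·α(θ − β)))
logit = ln(0.4000/0.6000) = -0.4055
θ = β + logit/(1.7·α) = -0.85 + (-0.4055)/1.8700 = -1.0668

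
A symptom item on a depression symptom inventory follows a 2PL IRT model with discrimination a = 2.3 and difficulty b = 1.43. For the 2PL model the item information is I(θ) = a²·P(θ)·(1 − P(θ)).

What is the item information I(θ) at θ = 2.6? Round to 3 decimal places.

P = 1/(1+e^{-2.6910}) = 0.9365
P(1−P) = 0.9365 × 0.0635 = 0.0595
I = a² × P(1−P) = 2.3² × 0.0595 = 0.31461

0.315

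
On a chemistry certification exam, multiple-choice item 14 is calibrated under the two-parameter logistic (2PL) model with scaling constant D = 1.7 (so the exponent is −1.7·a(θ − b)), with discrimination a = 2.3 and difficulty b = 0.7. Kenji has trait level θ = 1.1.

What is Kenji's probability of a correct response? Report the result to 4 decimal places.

P(θ) = 1 / (1 + exp(−D·a(θ − b)))
Exponent: 1.7 × 2.3 × (1.1 − 0.7) = 1.5640
1/(1 + e^{-1.5640}) = 0.8269
P = 0.8269

0.8269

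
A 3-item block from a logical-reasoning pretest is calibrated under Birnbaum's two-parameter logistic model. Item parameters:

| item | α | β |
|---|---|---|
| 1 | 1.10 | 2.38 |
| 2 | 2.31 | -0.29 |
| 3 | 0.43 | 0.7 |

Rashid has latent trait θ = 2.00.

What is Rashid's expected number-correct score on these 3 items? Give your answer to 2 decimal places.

P(θ) = 1 / (1 + exp(−α(θ − β)))
P_1 = 1/(1+e^{0.4180}) = 0.3970
P_2 = 1/(1+e^{-5.2899}) = 0.9950
P_3 = 1/(1+e^{-0.5590}) = 0.6362
E[score] = 0.3970 + 0.9950 + 0.6362 = 2.0282

2.03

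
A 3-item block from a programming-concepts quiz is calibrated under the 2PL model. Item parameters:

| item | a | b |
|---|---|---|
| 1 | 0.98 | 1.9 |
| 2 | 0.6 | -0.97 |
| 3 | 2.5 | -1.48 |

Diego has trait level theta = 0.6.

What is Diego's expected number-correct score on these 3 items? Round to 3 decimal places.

1.933

P(theta) = 1 / (1 + exp(−a(theta − b)))
P_1 = 1/(1+e^{1.2740}) = 0.2186
P_2 = 1/(1+e^{-0.9420}) = 0.7195
P_3 = 1/(1+e^{-5.2000}) = 0.9945
E[score] = 0.2186 + 0.7195 + 0.9945 = 1.9326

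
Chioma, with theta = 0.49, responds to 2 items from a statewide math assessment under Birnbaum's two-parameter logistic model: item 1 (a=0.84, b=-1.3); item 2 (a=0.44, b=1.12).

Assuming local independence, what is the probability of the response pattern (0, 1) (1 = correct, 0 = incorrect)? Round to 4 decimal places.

0.0784

P(theta) = 1 / (1 + exp(−a(theta − b)))
P_1 = 1/(1+e^{-1.5036}) = 0.8181
P_2 = 1/(1+e^{0.2772}) = 0.4311
L = (1−P_1) × P_2 = 0.1819 × 0.4311 = 0.07842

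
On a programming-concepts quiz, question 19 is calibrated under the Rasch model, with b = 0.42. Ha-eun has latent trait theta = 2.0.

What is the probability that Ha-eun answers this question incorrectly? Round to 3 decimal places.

0.171

P(theta) = 1 / (1 + exp(−(theta − b)))
Exponent: (2.0 − 0.42) = 1.5800
1/(1 + e^{-1.5800}) = 0.8292
P = 0.8292
P(incorrect) = 1 − 0.8292 = 0.1708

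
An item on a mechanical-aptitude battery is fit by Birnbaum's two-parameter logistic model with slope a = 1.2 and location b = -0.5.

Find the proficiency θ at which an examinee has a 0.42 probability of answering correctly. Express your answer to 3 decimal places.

P(θ) = 1 / (1 + exp(−a(θ − b)))
logit = ln(0.4200/0.5800) = -0.3228
θ = b + logit/(a) = -0.5 + (-0.3228)/1.2000 = -0.7690

-0.769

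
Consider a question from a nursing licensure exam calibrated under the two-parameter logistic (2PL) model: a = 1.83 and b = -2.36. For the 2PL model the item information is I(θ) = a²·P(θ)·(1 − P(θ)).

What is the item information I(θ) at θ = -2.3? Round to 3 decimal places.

P = 1/(1+e^{-0.1098}) = 0.5274
P(1−P) = 0.5274 × 0.4726 = 0.2492
I = a² × P(1−P) = 1.83² × 0.2492 = 0.83471

0.835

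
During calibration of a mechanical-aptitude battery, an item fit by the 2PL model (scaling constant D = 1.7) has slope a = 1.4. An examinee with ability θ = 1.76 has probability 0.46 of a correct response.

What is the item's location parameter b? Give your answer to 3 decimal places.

P(θ) = 1 / (1 + exp(−D·a(θ − b)))
logit(0.46) = ln(0.46/0.54) = -0.1603
b = θ − logit/(1.7·a) = 1.76 − (-0.1603)/2.3800 = 1.8274

1.827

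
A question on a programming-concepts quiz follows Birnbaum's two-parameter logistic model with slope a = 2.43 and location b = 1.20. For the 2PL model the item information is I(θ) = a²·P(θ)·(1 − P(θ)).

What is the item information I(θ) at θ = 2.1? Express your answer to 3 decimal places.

0.536

P = 1/(1+e^{-2.1870}) = 0.8991
P(1−P) = 0.8991 × 0.1009 = 0.0907
I = a² × P(1−P) = 2.43² × 0.0907 = 0.53580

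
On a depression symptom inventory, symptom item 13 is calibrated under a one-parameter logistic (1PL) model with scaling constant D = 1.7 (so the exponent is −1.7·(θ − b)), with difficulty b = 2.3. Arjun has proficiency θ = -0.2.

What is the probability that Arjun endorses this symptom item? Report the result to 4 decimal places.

P(θ) = 1 / (1 + exp(−D·(θ − b)))
Exponent: 1.7 × (-0.2 − 2.3) = -4.2500
1/(1 + e^{4.2500}) = 0.0141
P = 0.0141

0.0141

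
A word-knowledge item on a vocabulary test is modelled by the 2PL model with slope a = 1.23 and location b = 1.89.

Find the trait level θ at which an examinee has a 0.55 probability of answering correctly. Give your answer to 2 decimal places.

P(θ) = 1 / (1 + exp(−a(θ − b)))
logit = ln(0.5500/0.4500) = 0.2007
θ = b + logit/(a) = 1.89 + 0.2007/1.2300 = 2.0531

2.05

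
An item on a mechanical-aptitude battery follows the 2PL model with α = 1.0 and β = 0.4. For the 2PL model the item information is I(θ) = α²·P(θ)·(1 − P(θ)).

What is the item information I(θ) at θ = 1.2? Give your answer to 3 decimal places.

P = 1/(1+e^{-0.8000}) = 0.6900
P(1−P) = 0.6900 × 0.3100 = 0.2139
I = α² × P(1−P) = 1.0² × 0.2139 = 0.21391

0.214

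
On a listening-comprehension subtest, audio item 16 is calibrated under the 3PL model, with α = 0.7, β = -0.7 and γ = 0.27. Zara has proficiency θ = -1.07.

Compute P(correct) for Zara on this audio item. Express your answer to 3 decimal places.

0.588

P(θ) = γ + (1 − γ) · 1 / (1 + exp(−α(θ − β)))
Exponent: 0.7 × (-1.07 − (-0.7)) = -0.2590
1/(1 + e^{0.2590}) = 0.4356
P = 0.27 + 0.73 × 0.4356 = 0.5880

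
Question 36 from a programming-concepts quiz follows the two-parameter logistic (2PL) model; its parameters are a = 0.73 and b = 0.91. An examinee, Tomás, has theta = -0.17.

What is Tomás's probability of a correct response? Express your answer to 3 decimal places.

P(theta) = 1 / (1 + exp(−a(theta − b)))
Exponent: 0.73 × (-0.17 − 0.91) = -0.7884
1/(1 + e^{0.7884}) = 0.3125

0.313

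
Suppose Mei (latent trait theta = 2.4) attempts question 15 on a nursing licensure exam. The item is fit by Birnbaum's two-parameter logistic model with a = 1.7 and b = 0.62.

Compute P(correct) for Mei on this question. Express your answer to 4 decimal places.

0.9537

P(theta) = 1 / (1 + exp(−a(theta − b)))
Exponent: 1.7 × (2.4 − 0.62) = 3.0260
1/(1 + e^{-3.0260}) = 0.9537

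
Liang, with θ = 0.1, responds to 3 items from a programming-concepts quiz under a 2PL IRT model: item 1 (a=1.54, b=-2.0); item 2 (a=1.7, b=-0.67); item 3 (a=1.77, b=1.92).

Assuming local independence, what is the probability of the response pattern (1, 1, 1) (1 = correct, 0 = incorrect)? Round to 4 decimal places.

0.0291

P(θ) = 1 / (1 + exp(−a(θ − b)))
P_1 = 1/(1+e^{-3.2340}) = 0.9621
P_2 = 1/(1+e^{-1.3090}) = 0.7873
P_3 = 1/(1+e^{3.2214}) = 0.0384
L = P_1 × P_2 × P_3 = 0.9621 × 0.7873 × 0.0384 = 0.02906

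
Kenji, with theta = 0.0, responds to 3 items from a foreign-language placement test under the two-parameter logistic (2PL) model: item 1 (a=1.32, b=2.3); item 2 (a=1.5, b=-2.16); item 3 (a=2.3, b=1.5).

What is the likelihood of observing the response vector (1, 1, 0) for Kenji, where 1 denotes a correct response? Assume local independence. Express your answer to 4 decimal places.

P(theta) = 1 / (1 + exp(−a(theta − b)))
P_1 = 1/(1+e^{3.0360}) = 0.0458
P_2 = 1/(1+e^{-3.2400}) = 0.9623
P_3 = 1/(1+e^{3.4500}) = 0.0308
L = P_1 × P_2 × (1−P_3) = 0.0458 × 0.9623 × 0.9692 = 0.04274

0.0427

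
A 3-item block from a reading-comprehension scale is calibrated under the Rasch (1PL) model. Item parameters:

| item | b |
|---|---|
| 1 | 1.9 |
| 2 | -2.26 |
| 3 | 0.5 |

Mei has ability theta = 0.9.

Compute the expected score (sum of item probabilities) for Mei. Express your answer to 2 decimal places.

P(theta) = 1 / (1 + exp(−(theta − b)))
P_1 = 1/(1+e^{1.0000}) = 0.2689
P_2 = 1/(1+e^{-3.1600}) = 0.9593
P_3 = 1/(1+e^{-0.4000}) = 0.5987
E[score] = 0.2689 + 0.9593 + 0.5987 = 1.8269

1.83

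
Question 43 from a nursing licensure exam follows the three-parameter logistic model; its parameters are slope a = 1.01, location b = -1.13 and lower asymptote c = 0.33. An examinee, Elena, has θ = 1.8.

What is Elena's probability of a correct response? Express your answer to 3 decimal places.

0.967

P(θ) = c + (1 − c) · 1 / (1 + exp(−a(θ − b)))
Exponent: 1.01 × (1.8 − (-1.13)) = 2.9593
1/(1 + e^{-2.9593}) = 0.9507
P = 0.33 + 0.67 × 0.9507 = 0.9670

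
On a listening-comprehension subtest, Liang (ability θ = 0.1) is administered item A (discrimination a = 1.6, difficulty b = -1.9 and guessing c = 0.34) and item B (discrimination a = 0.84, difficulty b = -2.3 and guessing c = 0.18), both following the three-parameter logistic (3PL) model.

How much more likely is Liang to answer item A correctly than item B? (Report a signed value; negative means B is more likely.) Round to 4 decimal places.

P(θ) = c + (1 − c) · 1 / (1 + exp(−a(θ − b)))
P_A = 0.9742
P_B = 0.9036
P_A − P_B = 0.0705

0.0705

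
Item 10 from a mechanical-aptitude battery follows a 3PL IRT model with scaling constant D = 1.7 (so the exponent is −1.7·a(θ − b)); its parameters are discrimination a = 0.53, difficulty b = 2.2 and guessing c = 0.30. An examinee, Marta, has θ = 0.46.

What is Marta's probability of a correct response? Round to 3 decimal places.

P(θ) = c + (1 − c) · 1 / (1 + exp(−D·a(θ − b)))
Exponent: 1.7 × 0.53 × (0.46 − 2.2) = -1.5677
1/(1 + e^{1.5677}) = 0.1725
P = 0.30 + 0.70 × 0.1725 = 0.4208

0.421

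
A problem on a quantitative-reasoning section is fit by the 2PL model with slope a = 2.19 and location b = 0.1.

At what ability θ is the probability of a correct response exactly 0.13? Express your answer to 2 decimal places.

P(θ) = 1 / (1 + exp(−a(θ − b)))
logit = ln(0.1300/0.8700) = -1.9010
θ = b + logit/(a) = 0.1 + (-1.9010)/2.1900 = -0.7680

-0.77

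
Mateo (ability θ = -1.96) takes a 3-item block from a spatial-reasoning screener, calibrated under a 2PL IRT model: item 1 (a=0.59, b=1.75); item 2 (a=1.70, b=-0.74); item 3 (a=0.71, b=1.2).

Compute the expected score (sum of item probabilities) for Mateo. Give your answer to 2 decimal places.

P(θ) = 1 / (1 + exp(−a(θ − b)))
P_1 = 1/(1+e^{2.1889}) = 0.1008
P_2 = 1/(1+e^{2.0740}) = 0.1116
P_3 = 1/(1+e^{2.2436}) = 0.0959
E[score] = 0.1008 + 0.1116 + 0.0959 = 0.3083

0.31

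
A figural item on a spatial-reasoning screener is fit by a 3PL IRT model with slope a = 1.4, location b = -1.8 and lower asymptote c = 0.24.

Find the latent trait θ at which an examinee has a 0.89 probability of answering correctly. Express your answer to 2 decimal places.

-0.53

P(θ) = c + (1 − c) · 1 / (1 + exp(−a(θ − b)))
Remove guessing floor: (0.89 − 0.24)/(1 − 0.24) = 0.8553
logit = ln(0.8553/0.1447) = 1.7765
θ = b + logit/(a) = -1.8 + 1.7765/1.4000 = -0.5311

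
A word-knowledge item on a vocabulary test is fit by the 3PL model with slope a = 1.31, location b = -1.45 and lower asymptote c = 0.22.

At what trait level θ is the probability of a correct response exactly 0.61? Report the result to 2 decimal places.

P(θ) = c + (1 − c) · 1 / (1 + exp(−a(θ − b)))
Remove guessing floor: (0.61 − 0.22)/(1 − 0.22) = 0.5000
logit = ln(0.5000/0.5000) = 0.0000
θ = b + logit/(a) = -1.45 + 0.0000/1.3100 = -1.4500

-1.45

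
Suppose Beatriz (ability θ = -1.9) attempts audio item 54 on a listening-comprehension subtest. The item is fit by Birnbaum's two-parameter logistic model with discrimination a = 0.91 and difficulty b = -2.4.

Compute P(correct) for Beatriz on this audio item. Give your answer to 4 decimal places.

P(θ) = 1 / (1 + exp(−a(θ − b)))
Exponent: 0.91 × (-1.9 − (-2.4)) = 0.4550
1/(1 + e^{-0.4550}) = 0.6118

0.6118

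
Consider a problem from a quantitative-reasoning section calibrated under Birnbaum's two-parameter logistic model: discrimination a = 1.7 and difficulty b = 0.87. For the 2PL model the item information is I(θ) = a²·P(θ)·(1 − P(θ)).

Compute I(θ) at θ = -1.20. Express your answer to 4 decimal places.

P = 1/(1+e^{3.5190}) = 0.0288
P(1−P) = 0.0288 × 0.9712 = 0.0279
I = a² × P(1−P) = 1.7² × 0.0279 = 0.08077

0.0808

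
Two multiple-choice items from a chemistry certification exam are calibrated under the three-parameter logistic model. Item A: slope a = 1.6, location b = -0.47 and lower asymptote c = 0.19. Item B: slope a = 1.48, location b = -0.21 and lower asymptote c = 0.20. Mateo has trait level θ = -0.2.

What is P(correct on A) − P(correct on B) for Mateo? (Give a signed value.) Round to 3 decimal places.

P(θ) = c + (1 − c) · 1 / (1 + exp(−a(θ − b)))
P_A = 0.6811
P_B = 0.6030
P_A − P_B = 0.0782

0.078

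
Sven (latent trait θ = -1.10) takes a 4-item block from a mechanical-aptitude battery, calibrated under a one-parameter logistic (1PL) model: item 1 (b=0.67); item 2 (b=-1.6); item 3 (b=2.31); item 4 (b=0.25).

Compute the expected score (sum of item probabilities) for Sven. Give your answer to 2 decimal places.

1.01

P(θ) = 1 / (1 + exp(−(θ − b)))
P_1 = 1/(1+e^{1.7700}) = 0.1455
P_2 = 1/(1+e^{-0.5000}) = 0.6225
P_3 = 1/(1+e^{3.4100}) = 0.0320
P_4 = 1/(1+e^{1.3500}) = 0.2059
E[score] = 0.1455 + 0.6225 + 0.0320 + 0.2059 = 1.0059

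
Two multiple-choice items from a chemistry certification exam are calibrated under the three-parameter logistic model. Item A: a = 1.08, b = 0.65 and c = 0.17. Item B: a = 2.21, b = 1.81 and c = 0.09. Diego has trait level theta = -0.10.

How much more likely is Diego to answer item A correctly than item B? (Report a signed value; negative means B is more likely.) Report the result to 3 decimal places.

P(theta) = c + (1 − c) · 1 / (1 + exp(−a(theta − b)))
P_A = 0.4255
P_B = 0.1032
P_A − P_B = 0.3224

0.322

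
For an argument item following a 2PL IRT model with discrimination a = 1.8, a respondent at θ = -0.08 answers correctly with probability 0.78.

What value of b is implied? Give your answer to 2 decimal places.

P(θ) = 1 / (1 + exp(−a(θ − b)))
logit(0.78) = ln(0.78/0.22) = 1.2657
b = θ − logit/(a) = -0.08 − 1.2657/1.8000 = -0.7831

-0.78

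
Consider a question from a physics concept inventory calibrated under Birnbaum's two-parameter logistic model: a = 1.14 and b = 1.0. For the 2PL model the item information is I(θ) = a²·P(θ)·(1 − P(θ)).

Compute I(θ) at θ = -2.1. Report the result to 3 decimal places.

0.036

P = 1/(1+e^{3.5340}) = 0.0284
P(1−P) = 0.0284 × 0.9716 = 0.0276
I = a² × P(1−P) = 1.14² × 0.0276 = 0.03581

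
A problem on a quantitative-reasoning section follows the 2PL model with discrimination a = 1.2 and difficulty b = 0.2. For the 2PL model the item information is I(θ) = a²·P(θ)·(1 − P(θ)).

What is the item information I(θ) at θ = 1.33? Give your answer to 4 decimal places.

0.2346

P = 1/(1+e^{-1.3560}) = 0.7951
P(1−P) = 0.7951 × 0.2049 = 0.1629
I = a² × P(1−P) = 1.2² × 0.1629 = 0.23459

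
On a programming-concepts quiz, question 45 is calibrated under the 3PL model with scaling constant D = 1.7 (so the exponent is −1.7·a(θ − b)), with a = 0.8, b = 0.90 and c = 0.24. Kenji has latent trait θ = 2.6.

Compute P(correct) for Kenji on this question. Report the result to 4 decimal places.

0.9315

P(θ) = c + (1 − c) · 1 / (1 + exp(−D·a(θ − b)))
Exponent: 1.7 × 0.8 × (2.6 − 0.90) = 2.3120
1/(1 + e^{-2.3120}) = 0.9099
P = 0.24 + 0.76 × 0.9099 = 0.9315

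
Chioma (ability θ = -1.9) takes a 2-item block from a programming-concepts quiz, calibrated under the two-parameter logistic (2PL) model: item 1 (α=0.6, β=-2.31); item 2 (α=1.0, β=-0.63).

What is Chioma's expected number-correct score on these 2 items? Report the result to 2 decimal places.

0.78

P(θ) = 1 / (1 + exp(−α(θ − β)))
P_1 = 1/(1+e^{-0.2460}) = 0.5612
P_2 = 1/(1+e^{1.2700}) = 0.2193
E[score] = 0.5612 + 0.2193 = 0.7804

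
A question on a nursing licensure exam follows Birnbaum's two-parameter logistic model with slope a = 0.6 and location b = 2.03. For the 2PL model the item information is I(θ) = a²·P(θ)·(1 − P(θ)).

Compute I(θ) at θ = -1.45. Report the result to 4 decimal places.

0.0353

P = 1/(1+e^{2.0880}) = 0.1103
P(1−P) = 0.1103 × 0.8897 = 0.0981
I = a² × P(1−P) = 0.6² × 0.0981 = 0.03532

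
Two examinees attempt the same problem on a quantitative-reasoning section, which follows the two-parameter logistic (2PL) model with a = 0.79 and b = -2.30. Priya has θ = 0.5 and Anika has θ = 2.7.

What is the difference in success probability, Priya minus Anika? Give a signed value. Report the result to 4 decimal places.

P(θ) = 1 / (1 + exp(−a(θ − b)))
P(Priya) = 0.9013  [exponent 2.2120]
P(Anika) = 0.9811  [exponent 3.9500]
Difference = 0.9013 − 0.9811 = -0.0798

-0.0798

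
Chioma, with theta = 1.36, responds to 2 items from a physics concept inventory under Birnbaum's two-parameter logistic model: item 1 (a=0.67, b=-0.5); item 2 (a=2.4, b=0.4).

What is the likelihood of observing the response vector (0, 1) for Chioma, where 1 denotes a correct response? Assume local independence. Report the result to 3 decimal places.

P(theta) = 1 / (1 + exp(−a(theta − b)))
P_1 = 1/(1+e^{-1.2462}) = 0.7766
P_2 = 1/(1+e^{-2.3040}) = 0.9092
L = (1−P_1) × P_2 = 0.2234 × 0.9092 = 0.20308

0.203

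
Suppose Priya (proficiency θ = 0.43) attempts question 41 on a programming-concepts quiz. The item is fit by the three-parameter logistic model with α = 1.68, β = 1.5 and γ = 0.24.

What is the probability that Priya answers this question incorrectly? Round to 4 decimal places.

0.6520

P(θ) = γ + (1 − γ) · 1 / (1 + exp(−α(θ − β)))
Exponent: 1.68 × (0.43 − 1.5) = -1.7976
1/(1 + e^{1.7976}) = 0.1421
P = 0.24 + 0.76 × 0.1421 = 0.3480
P(incorrect) = 1 − 0.3480 = 0.6520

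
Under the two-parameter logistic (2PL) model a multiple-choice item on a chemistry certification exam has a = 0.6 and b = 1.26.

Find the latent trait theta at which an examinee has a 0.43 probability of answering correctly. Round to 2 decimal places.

0.79

P(theta) = 1 / (1 + exp(−a(theta − b)))
logit = ln(0.4300/0.5700) = -0.2819
theta = b + logit/(a) = 1.26 + (-0.2819)/0.6000 = 0.7902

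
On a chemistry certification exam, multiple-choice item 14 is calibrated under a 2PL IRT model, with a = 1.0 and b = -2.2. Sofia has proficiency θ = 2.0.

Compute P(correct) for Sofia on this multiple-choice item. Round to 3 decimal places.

P(θ) = 1 / (1 + exp(−a(θ − b)))
Exponent: 1.0 × (2.0 − (-2.2)) = 4.2000
1/(1 + e^{-4.2000}) = 0.9852

0.985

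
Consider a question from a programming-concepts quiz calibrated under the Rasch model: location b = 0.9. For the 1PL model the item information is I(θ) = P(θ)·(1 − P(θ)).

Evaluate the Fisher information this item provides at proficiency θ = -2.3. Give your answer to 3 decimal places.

P = 1/(1+e^{3.2000}) = 0.0392
P(1−P) = 0.0392 × 0.9608 = 0.0376
I = P(1−P) = 0.03763

0.038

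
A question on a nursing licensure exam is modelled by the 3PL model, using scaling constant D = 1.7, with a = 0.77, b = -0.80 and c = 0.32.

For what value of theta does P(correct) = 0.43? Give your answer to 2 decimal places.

P(theta) = c + (1 − c) · 1 / (1 + exp(−D·a(theta − b)))
Remove guessing floor: (0.43 − 0.32)/(1 − 0.32) = 0.1618
logit = ln(0.1618/0.8382) = -1.6452
theta = b + logit/(1.7·a) = -0.80 + (-1.6452)/1.3090 = -2.0568

-2.06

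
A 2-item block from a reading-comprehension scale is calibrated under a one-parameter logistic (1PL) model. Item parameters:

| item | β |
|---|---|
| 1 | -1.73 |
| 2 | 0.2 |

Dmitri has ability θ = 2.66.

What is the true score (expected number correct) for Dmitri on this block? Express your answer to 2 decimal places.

P(θ) = 1 / (1 + exp(−(θ − β)))
P_1 = 1/(1+e^{-4.3900}) = 0.9878
P_2 = 1/(1+e^{-2.4600}) = 0.9213
E[score] = 0.9878 + 0.9213 = 1.9090

1.91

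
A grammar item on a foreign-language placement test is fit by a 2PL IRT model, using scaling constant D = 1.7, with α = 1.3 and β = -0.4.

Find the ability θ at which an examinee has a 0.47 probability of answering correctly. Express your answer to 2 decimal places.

-0.45

P(θ) = 1 / (1 + exp(−D·α(θ − β)))
logit = ln(0.4700/0.5300) = -0.1201
θ = β + logit/(1.7·α) = -0.4 + (-0.1201)/2.2100 = -0.4544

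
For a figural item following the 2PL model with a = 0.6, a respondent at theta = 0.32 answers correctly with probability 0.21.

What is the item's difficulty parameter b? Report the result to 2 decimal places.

P(theta) = 1 / (1 + exp(−a(theta − b)))
logit(0.21) = ln(0.21/0.79) = -1.3249
b = theta − logit/(a) = 0.32 − (-1.3249)/0.6000 = 2.5282

2.53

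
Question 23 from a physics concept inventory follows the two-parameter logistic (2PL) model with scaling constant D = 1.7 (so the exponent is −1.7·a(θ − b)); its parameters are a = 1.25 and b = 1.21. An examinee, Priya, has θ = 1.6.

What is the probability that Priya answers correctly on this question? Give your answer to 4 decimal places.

P(θ) = 1 / (1 + exp(−D·a(θ − b)))
Exponent: 1.7 × 1.25 × (1.6 − 1.21) = 0.8288
1/(1 + e^{-0.8288}) = 0.6961
P = 0.6961

0.6961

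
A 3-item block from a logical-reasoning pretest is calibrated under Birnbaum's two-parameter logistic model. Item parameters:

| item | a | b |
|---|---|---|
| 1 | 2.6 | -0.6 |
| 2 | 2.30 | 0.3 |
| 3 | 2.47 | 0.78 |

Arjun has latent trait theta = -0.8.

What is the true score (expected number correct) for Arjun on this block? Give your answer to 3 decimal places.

P(theta) = 1 / (1 + exp(−a(theta − b)))
P_1 = 1/(1+e^{0.5200}) = 0.3729
P_2 = 1/(1+e^{2.5300}) = 0.0738
P_3 = 1/(1+e^{3.9026}) = 0.0198
E[score] = 0.3729 + 0.0738 + 0.0198 = 0.4664

0.466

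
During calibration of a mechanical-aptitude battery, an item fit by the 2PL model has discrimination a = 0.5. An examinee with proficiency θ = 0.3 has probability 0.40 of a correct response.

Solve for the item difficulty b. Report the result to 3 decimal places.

1.111

P(θ) = 1 / (1 + exp(−a(θ − b)))
logit(0.40) = ln(0.40/0.60) = -0.4055
b = θ − logit/(a) = 0.3 − (-0.4055)/0.5000 = 1.1109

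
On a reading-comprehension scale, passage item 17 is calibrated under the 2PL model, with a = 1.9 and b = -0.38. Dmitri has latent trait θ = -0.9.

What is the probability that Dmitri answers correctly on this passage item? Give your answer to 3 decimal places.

P(θ) = 1 / (1 + exp(−a(θ − b)))
Exponent: 1.9 × (-0.9 − (-0.38)) = -0.9880
1/(1 + e^{0.9880}) = 0.2713

0.271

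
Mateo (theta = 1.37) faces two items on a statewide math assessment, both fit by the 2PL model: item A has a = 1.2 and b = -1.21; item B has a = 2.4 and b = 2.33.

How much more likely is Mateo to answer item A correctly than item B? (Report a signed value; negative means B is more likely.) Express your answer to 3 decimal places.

0.866

P(theta) = 1 / (1 + exp(−a(theta − b)))
P_A = 0.9567
P_B = 0.0908
P_A − P_B = 0.8659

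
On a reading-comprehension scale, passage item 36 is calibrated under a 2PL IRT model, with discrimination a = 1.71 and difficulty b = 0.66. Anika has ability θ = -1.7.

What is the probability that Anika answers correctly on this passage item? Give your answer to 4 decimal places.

0.0174

P(θ) = 1 / (1 + exp(−a(θ − b)))
Exponent: 1.71 × (-1.7 − 0.66) = -4.0356
1/(1 + e^{4.0356}) = 0.0174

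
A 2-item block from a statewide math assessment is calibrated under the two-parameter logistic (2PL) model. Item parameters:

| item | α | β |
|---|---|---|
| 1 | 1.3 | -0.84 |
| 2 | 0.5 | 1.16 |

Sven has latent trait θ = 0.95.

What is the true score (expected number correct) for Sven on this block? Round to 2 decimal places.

P(θ) = 1 / (1 + exp(−α(θ − β)))
P_1 = 1/(1+e^{-2.3270}) = 0.9111
P_2 = 1/(1+e^{0.1050}) = 0.4738
E[score] = 0.9111 + 0.4738 = 1.3849

1.38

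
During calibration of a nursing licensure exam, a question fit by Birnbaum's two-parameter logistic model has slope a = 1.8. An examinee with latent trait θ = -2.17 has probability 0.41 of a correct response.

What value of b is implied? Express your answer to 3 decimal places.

P(θ) = 1 / (1 + exp(−a(θ − b)))
logit(0.41) = ln(0.41/0.59) = -0.3640
b = θ − logit/(a) = -2.17 − (-0.3640)/1.8000 = -1.9678

-1.968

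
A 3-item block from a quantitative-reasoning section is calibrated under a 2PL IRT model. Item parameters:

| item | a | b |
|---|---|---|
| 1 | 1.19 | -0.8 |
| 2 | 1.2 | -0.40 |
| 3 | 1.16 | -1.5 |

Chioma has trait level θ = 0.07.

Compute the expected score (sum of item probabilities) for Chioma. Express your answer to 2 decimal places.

2.24

P(θ) = 1 / (1 + exp(−a(θ − b)))
P_1 = 1/(1+e^{-1.0353}) = 0.7379
P_2 = 1/(1+e^{-0.5640}) = 0.6374
P_3 = 1/(1+e^{-1.8212}) = 0.8607
E[score] = 0.7379 + 0.6374 + 0.8607 = 2.2360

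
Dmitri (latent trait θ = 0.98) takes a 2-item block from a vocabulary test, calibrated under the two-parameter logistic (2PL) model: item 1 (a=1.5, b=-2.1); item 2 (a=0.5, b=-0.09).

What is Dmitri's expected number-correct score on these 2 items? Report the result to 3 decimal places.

1.621

P(θ) = 1 / (1 + exp(−a(θ − b)))
P_1 = 1/(1+e^{-4.6200}) = 0.9902
P_2 = 1/(1+e^{-0.5350}) = 0.6306
E[score] = 0.9902 + 0.6306 = 1.6209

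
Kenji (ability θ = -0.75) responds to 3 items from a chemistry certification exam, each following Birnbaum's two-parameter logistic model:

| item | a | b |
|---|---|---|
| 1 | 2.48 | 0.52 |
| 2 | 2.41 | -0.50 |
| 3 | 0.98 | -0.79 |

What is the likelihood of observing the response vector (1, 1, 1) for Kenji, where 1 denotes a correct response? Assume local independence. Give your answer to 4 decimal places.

0.0074

P(θ) = 1 / (1 + exp(−a(θ − b)))
P_1 = 1/(1+e^{3.1496}) = 0.0411
P_2 = 1/(1+e^{0.6025}) = 0.3538
P_3 = 1/(1+e^{-0.0392}) = 0.5098
L = P_1 × P_2 × P_3 = 0.0411 × 0.3538 × 0.5098 = 0.00741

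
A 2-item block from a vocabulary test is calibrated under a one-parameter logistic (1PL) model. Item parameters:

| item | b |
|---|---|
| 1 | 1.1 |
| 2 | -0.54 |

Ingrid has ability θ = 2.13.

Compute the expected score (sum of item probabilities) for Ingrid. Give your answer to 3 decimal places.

P(θ) = 1 / (1 + exp(−(θ − b)))
P_1 = 1/(1+e^{-1.0300}) = 0.7369
P_2 = 1/(1+e^{-2.6700}) = 0.9352
E[score] = 0.7369 + 0.9352 = 1.6721

1.672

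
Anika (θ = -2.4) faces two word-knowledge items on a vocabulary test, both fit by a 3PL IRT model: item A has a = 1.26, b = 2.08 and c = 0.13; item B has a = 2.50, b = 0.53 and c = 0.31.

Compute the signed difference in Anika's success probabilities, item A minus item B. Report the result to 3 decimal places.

-0.177

P(θ) = c + (1 − c) · 1 / (1 + exp(−a(θ − b)))
P_A = 0.1331
P_B = 0.3105
P_A − P_B = -0.1774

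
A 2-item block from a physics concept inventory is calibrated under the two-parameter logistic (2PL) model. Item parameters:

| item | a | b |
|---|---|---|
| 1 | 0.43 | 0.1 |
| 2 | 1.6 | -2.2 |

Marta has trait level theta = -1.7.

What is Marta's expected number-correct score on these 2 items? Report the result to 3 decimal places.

P(theta) = 1 / (1 + exp(−a(theta − b)))
P_1 = 1/(1+e^{0.7740}) = 0.3156
P_2 = 1/(1+e^{-0.8000}) = 0.6900
E[score] = 0.3156 + 0.6900 = 1.0056

1.006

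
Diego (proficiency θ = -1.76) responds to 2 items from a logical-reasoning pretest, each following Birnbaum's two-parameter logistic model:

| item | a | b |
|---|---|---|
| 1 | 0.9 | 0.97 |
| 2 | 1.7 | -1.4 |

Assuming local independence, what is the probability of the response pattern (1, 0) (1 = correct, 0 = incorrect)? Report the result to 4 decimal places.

P(θ) = 1 / (1 + exp(−a(θ − b)))
P_1 = 1/(1+e^{2.4570}) = 0.0789
P_2 = 1/(1+e^{0.6120}) = 0.3516
L = P_1 × (1−P_2) = 0.0789 × 0.6484 = 0.05118

0.0512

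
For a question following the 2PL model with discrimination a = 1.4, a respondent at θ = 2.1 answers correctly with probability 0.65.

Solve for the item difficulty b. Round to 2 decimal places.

1.66

P(θ) = 1 / (1 + exp(−a(θ − b)))
logit(0.65) = ln(0.65/0.35) = 0.6190
b = θ − logit/(a) = 2.1 − 0.6190/1.4000 = 1.6578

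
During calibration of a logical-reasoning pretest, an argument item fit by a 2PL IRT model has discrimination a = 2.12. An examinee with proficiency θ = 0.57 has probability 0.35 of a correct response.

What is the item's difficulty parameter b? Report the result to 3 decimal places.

P(θ) = 1 / (1 + exp(−a(θ − b)))
logit(0.35) = ln(0.35/0.65) = -0.6190
b = θ − logit/(a) = 0.57 − (-0.6190)/2.1200 = 0.8620

0.862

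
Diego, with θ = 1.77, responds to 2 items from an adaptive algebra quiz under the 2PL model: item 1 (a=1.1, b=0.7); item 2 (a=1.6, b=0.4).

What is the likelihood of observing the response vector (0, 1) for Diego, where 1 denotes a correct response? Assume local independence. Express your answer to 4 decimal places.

0.2119

P(θ) = 1 / (1 + exp(−a(θ − b)))
P_1 = 1/(1+e^{-1.1770}) = 0.7644
P_2 = 1/(1+e^{-2.1920}) = 0.8995
L = (1−P_1) × P_2 = 0.2356 × 0.8995 = 0.21192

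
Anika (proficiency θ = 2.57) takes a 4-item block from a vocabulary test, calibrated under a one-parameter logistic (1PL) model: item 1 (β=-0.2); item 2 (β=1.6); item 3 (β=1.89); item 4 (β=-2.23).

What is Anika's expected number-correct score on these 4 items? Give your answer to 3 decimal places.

3.322

P(θ) = 1 / (1 + exp(−(θ − β)))
P_1 = 1/(1+e^{-2.7700}) = 0.9410
P_2 = 1/(1+e^{-0.9700}) = 0.7251
P_3 = 1/(1+e^{-0.6800}) = 0.6637
P_4 = 1/(1+e^{-4.8000}) = 0.9918
E[score] = 0.9410 + 0.7251 + 0.6637 + 0.9918 = 3.3217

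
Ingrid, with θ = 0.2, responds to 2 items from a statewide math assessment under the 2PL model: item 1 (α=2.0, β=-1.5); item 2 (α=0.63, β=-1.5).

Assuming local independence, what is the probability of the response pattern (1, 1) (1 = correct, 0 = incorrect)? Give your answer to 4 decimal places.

P(θ) = 1 / (1 + exp(−α(θ − β)))
P_1 = 1/(1+e^{-3.4000}) = 0.9677
P_2 = 1/(1+e^{-1.0710}) = 0.7448
L = P_1 × P_2 = 0.9677 × 0.7448 = 0.72073

0.7207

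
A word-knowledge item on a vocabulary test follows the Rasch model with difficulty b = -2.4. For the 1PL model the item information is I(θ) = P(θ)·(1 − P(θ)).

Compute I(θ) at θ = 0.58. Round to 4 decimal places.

0.0460

P = 1/(1+e^{-2.9800}) = 0.9517
P(1−P) = 0.9517 × 0.0483 = 0.0460
I = P(1−P) = 0.04600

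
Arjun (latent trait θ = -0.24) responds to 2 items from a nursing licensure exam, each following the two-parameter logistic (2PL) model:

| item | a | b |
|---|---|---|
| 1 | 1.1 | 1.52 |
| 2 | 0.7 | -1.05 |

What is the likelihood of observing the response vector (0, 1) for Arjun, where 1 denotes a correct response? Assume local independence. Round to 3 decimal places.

P(θ) = 1 / (1 + exp(−a(θ − b)))
P_1 = 1/(1+e^{1.9360}) = 0.1261
P_2 = 1/(1+e^{-0.5670}) = 0.6381
L = (1−P_1) × P_2 = 0.8739 × 0.6381 = 0.55762

0.558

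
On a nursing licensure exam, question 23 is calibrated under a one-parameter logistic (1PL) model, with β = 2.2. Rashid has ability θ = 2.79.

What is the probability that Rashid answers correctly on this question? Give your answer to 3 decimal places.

P(θ) = 1 / (1 + exp(−(θ − β)))
Exponent: (2.79 − 2.2) = 0.5900
1/(1 + e^{-0.5900}) = 0.6434
P = 0.6434

0.643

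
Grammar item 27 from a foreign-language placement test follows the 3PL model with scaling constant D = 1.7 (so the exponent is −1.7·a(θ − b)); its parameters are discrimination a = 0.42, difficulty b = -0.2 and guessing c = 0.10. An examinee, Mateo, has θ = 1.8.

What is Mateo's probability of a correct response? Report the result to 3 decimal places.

0.826

P(θ) = c + (1 − c) · 1 / (1 + exp(−D·a(θ − b)))
Exponent: 1.7 × 0.42 × (1.8 − (-0.2)) = 1.4280
1/(1 + e^{-1.4280}) = 0.8066
P = 0.10 + 0.90 × 0.8066 = 0.8259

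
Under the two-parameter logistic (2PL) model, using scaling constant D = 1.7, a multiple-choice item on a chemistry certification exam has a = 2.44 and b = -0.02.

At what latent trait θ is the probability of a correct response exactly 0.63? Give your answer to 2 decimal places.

0.11

P(θ) = 1 / (1 + exp(−D·a(θ − b)))
logit = ln(0.6300/0.3700) = 0.5322
θ = b + logit/(1.7·a) = -0.02 + 0.5322/4.1480 = 0.1083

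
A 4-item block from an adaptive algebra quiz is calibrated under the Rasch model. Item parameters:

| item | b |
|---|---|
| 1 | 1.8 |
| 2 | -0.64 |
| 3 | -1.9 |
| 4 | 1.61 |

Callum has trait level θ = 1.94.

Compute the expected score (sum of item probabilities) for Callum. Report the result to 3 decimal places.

3.025

P(θ) = 1 / (1 + exp(−(θ − b)))
P_1 = 1/(1+e^{-0.1400}) = 0.5349
P_2 = 1/(1+e^{-2.5800}) = 0.9296
P_3 = 1/(1+e^{-3.8400}) = 0.9790
P_4 = 1/(1+e^{-0.3300}) = 0.5818
E[score] = 0.5349 + 0.9296 + 0.9790 + 0.5818 = 3.0252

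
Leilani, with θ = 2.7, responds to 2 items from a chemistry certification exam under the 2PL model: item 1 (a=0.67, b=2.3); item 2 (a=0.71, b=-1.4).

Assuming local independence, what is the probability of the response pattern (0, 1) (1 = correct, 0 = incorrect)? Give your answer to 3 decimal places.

P(θ) = 1 / (1 + exp(−a(θ − b)))
P_1 = 1/(1+e^{-0.2680}) = 0.5666
P_2 = 1/(1+e^{-2.9110}) = 0.9484
L = (1−P_1) × P_2 = 0.4334 × 0.9484 = 0.41103

0.411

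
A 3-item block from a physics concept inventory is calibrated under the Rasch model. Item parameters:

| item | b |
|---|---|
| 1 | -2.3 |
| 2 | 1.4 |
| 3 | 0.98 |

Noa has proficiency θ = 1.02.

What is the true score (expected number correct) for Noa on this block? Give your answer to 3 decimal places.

P(θ) = 1 / (1 + exp(−(θ − b)))
P_1 = 1/(1+e^{-3.3200}) = 0.9651
P_2 = 1/(1+e^{0.3800}) = 0.4061
P_3 = 1/(1+e^{-0.0400}) = 0.5100
E[score] = 0.9651 + 0.4061 + 0.5100 = 1.8812

1.881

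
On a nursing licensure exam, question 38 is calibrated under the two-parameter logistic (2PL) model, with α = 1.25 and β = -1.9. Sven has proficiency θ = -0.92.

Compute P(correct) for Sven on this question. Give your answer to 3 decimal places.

0.773

P(θ) = 1 / (1 + exp(−α(θ − β)))
Exponent: 1.25 × (-0.92 − (-1.9)) = 1.2250
1/(1 + e^{-1.2250}) = 0.7729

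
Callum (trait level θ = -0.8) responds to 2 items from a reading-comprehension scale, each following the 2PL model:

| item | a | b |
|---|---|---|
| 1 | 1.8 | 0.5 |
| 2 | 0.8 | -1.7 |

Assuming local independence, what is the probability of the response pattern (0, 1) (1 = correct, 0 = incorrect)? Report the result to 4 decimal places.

0.6135

P(θ) = 1 / (1 + exp(−a(θ − b)))
P_1 = 1/(1+e^{2.3400}) = 0.0879
P_2 = 1/(1+e^{-0.7200}) = 0.6726
L = (1−P_1) × P_2 = 0.9121 × 0.6726 = 0.61351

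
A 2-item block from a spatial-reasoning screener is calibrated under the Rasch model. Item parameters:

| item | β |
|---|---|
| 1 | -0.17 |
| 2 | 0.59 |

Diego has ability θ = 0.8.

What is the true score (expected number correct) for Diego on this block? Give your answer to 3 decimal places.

P(θ) = 1 / (1 + exp(−(θ − β)))
P_1 = 1/(1+e^{-0.9700}) = 0.7251
P_2 = 1/(1+e^{-0.2100}) = 0.5523
E[score] = 0.7251 + 0.5523 = 1.2774

1.277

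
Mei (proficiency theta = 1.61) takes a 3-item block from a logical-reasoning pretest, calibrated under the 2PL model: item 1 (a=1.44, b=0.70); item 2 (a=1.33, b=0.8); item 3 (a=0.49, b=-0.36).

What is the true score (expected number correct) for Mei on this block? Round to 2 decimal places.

2.26

P(theta) = 1 / (1 + exp(−a(theta − b)))
P_1 = 1/(1+e^{-1.3104}) = 0.7876
P_2 = 1/(1+e^{-1.0773}) = 0.7460
P_3 = 1/(1+e^{-0.9653}) = 0.7242
E[score] = 0.7876 + 0.7460 + 0.7242 = 2.2577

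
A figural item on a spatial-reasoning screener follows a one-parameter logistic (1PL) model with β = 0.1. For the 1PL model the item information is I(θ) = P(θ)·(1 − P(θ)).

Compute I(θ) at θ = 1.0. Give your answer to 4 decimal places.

0.2055

P = 1/(1+e^{-0.9000}) = 0.7109
P(1−P) = 0.7109 × 0.2891 = 0.2055
I = P(1−P) = 0.20550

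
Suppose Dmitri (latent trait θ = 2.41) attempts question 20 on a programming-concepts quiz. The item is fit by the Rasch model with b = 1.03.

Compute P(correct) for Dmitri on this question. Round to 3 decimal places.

0.799

P(θ) = 1 / (1 + exp(−(θ − b)))
Exponent: (2.41 − 1.03) = 1.3800
1/(1 + e^{-1.3800}) = 0.7990
P = 0.7990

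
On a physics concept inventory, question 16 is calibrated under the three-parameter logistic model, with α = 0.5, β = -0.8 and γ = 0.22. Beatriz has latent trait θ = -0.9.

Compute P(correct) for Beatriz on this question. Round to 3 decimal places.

0.600

P(θ) = γ + (1 − γ) · 1 / (1 + exp(−α(θ − β)))
Exponent: 0.5 × (-0.9 − (-0.8)) = -0.0500
1/(1 + e^{0.0500}) = 0.4875
P = 0.22 + 0.78 × 0.4875 = 0.6003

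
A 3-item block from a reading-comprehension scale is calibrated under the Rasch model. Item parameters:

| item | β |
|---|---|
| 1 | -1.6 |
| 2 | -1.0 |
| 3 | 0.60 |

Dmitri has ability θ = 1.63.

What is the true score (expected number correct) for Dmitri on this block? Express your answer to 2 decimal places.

2.63

P(θ) = 1 / (1 + exp(−(θ − β)))
P_1 = 1/(1+e^{-3.2300}) = 0.9619
P_2 = 1/(1+e^{-2.6300}) = 0.9328
P_3 = 1/(1+e^{-1.0300}) = 0.7369
E[score] = 0.9619 + 0.9328 + 0.7369 = 2.6316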